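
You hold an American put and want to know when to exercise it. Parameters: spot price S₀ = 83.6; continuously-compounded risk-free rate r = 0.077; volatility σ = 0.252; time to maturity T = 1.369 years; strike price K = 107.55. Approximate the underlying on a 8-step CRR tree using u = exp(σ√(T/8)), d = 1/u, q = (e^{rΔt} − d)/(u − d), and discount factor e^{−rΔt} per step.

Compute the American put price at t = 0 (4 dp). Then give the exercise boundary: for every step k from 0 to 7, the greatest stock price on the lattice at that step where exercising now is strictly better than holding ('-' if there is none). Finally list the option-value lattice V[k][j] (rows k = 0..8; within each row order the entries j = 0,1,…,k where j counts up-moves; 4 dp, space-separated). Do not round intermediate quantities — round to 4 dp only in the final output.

Δt=0.17112  u=1.10987  d=0.90100  q=0.53747  discount=0.98691
step 8 (expiry): payoffs max(K−S,0) = 71.2405 62.8233 52.4549 39.6828 23.9500 4.5700 0.0000 0.0000 0.0000
step 7: (k=7,j=0): S=40.2989, (K−S)⁺=67.2511, hold=65.8432 ⇒ V=67.2511 exercise | (k=7,j=1): S=49.6409, (K−S)⁺=57.9091, hold=56.5012 ⇒ V=57.9091 exercise | (k=7,j=2): S=61.1486, (K−S)⁺=46.4014, hold=44.9935 ⇒ V=46.4014 exercise | (k=7,j=3): S=75.3239, (K−S)⁺=32.2261, hold=30.8182 ⇒ V=32.2261 exercise | (k=7,j=4): S=92.7854, (K−S)⁺=14.7646, hold=13.3568 ⇒ V=14.7646 exercise | (k=7,j=5): S=114.2947, (K−S)⁺=0.0000, hold=2.0861 ⇒ V=2.0861 continue | (k=7,j=6): S=140.7902, (K−S)⁺=0.0000, hold=0.0000 ⇒ V=0.0000 continue | (k=7,j=7): S=173.4279, (K−S)⁺=0.0000, hold=0.0000 ⇒ V=0.0000 continue  boundary S*=92.7854
step 6: (k=6,j=0): S=44.7267, (K−S)⁺=62.8233, hold=61.4155 ⇒ V=62.8233 exercise | (k=6,j=1): S=55.0951, (K−S)⁺=52.4549, hold=51.0470 ⇒ V=52.4549 exercise | (k=6,j=2): S=67.8672, (K−S)⁺=39.6828, hold=38.2750 ⇒ V=39.6828 exercise | (k=6,j=3): S=83.6000, (K−S)⁺=23.9500, hold=22.5421 ⇒ V=23.9500 exercise | (k=6,j=4): S=102.9800, (K−S)⁺=4.5700, hold=7.8463 ⇒ V=7.8463 continue | (k=6,j=5): S=126.8526, (K−S)⁺=0.0000, hold=0.9523 ⇒ V=0.9523 continue | (k=6,j=6): S=156.2592, (K−S)⁺=0.0000, hold=0.0000 ⇒ V=0.0000 continue  boundary S*=83.6000
step 5: (k=5,j=0): S=49.6409, (K−S)⁺=57.9091, hold=56.5012 ⇒ V=57.9091 exercise | (k=5,j=1): S=61.1486, (K−S)⁺=46.4014, hold=44.9935 ⇒ V=46.4014 exercise | (k=5,j=2): S=75.3239, (K−S)⁺=32.2261, hold=30.8182 ⇒ V=32.2261 exercise | (k=5,j=3): S=92.7854, (K−S)⁺=14.7646, hold=15.0946 ⇒ V=15.0946 continue | (k=5,j=4): S=114.2947, (K−S)⁺=0.0000, hold=4.0868 ⇒ V=4.0868 continue | (k=5,j=5): S=140.7902, (K−S)⁺=0.0000, hold=0.4347 ⇒ V=0.4347 continue  boundary S*=75.3239
step 4: (k=4,j=0): S=55.0951, (K−S)⁺=52.4549, hold=51.0470 ⇒ V=52.4549 exercise | (k=4,j=1): S=67.8672, (K−S)⁺=39.6828, hold=38.2750 ⇒ V=39.6828 exercise | (k=4,j=2): S=83.6000, (K−S)⁺=23.9500, hold=22.7172 ⇒ V=23.9500 exercise | (k=4,j=3): S=102.9800, (K−S)⁺=4.5700, hold=9.0581 ⇒ V=9.0581 continue | (k=4,j=4): S=126.8526, (K−S)⁺=0.0000, hold=2.0961 ⇒ V=2.0961 continue  boundary S*=83.6000
step 3: (k=3,j=0): S=61.1486, (K−S)⁺=46.4014, hold=44.9935 ⇒ V=46.4014 exercise | (k=3,j=1): S=75.3239, (K−S)⁺=32.2261, hold=30.8182 ⇒ V=32.2261 exercise | (k=3,j=2): S=92.7854, (K−S)⁺=14.7646, hold=15.7374 ⇒ V=15.7374 continue | (k=3,j=3): S=114.2947, (K−S)⁺=0.0000, hold=5.2467 ⇒ V=5.2467 continue  boundary S*=75.3239
step 2: (k=2,j=0): S=67.8672, (K−S)⁺=39.6828, hold=38.2750 ⇒ V=39.6828 exercise | (k=2,j=1): S=83.6000, (K−S)⁺=23.9500, hold=23.0581 ⇒ V=23.9500 exercise | (k=2,j=2): S=102.9800, (K−S)⁺=4.5700, hold=9.9668 ⇒ V=9.9668 continue  boundary S*=83.6000
step 1: (k=1,j=0): S=75.3239, (K−S)⁺=32.2261, hold=30.8182 ⇒ V=32.2261 exercise | (k=1,j=1): S=92.7854, (K−S)⁺=14.7646, hold=16.2194 ⇒ V=16.2194 continue  boundary S*=75.3239
step 0: (k=0,j=0): S=83.6000, (K−S)⁺=23.9500, hold=23.3138 ⇒ V=23.9500 exercise  boundary S*=83.6000

price = 23.9500
boundary = 83.6000 75.3239 83.6000 75.3239 83.6000 75.3239 83.6000 92.7854
tree:
23.9500
32.2261 16.2194
39.6828 23.9500 9.9668
46.4014 32.2261 15.7374 5.2467
52.4549 39.6828 23.9500 9.0581 2.0961
57.9091 46.4014 32.2261 15.0946 4.0868 0.4347
62.8233 52.4549 39.6828 23.9500 7.8463 0.9523 0.0000
67.2511 57.9091 46.4014 32.2261 14.7646 2.0861 0.0000 0.0000
71.2405 62.8233 52.4549 39.6828 23.9500 4.5700 0.0000 0.0000 0.0000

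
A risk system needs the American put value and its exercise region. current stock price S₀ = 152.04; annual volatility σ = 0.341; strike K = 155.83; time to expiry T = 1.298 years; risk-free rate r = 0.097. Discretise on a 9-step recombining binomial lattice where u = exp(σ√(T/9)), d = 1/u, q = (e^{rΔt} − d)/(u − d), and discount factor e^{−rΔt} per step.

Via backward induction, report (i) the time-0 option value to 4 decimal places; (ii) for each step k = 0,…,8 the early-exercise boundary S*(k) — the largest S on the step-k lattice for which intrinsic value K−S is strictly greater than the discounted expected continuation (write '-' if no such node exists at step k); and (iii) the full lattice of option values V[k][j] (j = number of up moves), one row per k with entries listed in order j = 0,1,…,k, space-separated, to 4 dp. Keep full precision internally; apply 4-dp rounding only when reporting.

params: Δt=0.14422 u=1.13826 d=0.87853 q=0.52191 e^(-rΔt)=0.98611
t_9 payoffs: 108.4291 94.4157 76.2596 52.7358 22.2576 0.0000 0.0000 0.0000 0.0000 0.0000
t_8: node(8,0) S=53.9545 payoff=101.8755 vs cont=99.7106 → 101.8755 [stop]  node(8,1) S=69.9054 payoff=85.9246 vs cont=83.7598 → 85.9246 [stop]  node(8,2) S=90.5718 payoff=65.2582 vs cont=63.0934 → 65.2582 [stop]  node(8,3) S=117.3479 payoff=38.4821 vs cont=36.3173 → 38.4821 [stop]  node(8,4) S=152.0400 payoff=3.7900 vs cont=10.4933 → 10.4933 [wait]  node(8,5) S=196.9882 payoff=0.0000 vs cont=0.0000 → 0.0000 [wait]  node(8,6) S=255.2247 payoff=0.0000 vs cont=0.0000 → 0.0000 [wait]  node(8,7) S=330.6779 payoff=0.0000 vs cont=0.0000 → 0.0000 [wait]  node(8,8) S=428.4377 payoff=0.0000 vs cont=0.0000 → 0.0000 [wait]  ⇒ S*(8)=117.3479
t_7: node(7,0) S=61.4143 payoff=94.4157 vs cont=92.2509 → 94.4157 [stop]  node(7,1) S=79.5704 payoff=76.2596 vs cont=74.0948 → 76.2596 [stop]  node(7,2) S=103.0942 payoff=52.7358 vs cont=50.5710 → 52.7358 [stop]  node(7,3) S=133.5724 payoff=22.2576 vs cont=23.5427 → 23.5427 [wait]  node(7,4) S=173.0610 payoff=0.0000 vs cont=4.9470 → 4.9470 [wait]  node(7,5) S=224.2237 payoff=0.0000 vs cont=0.0000 → 0.0000 [wait]  node(7,6) S=290.5119 payoff=0.0000 vs cont=0.0000 → 0.0000 [wait]  node(7,7) S=376.3973 payoff=0.0000 vs cont=0.0000 → 0.0000 [wait]  ⇒ S*(7)=103.0942
t_6: node(6,0) S=69.9054 payoff=85.9246 vs cont=83.7598 → 85.9246 [stop]  node(6,1) S=90.5718 payoff=65.2582 vs cont=63.0934 → 65.2582 [stop]  node(6,2) S=117.3479 payoff=38.4821 vs cont=36.9787 → 38.4821 [stop]  node(6,3) S=152.0400 payoff=3.7900 vs cont=13.6452 → 13.6452 [wait]  node(6,4) S=196.9882 payoff=0.0000 vs cont=2.3323 → 2.3323 [wait]  node(6,5) S=255.2247 payoff=0.0000 vs cont=0.0000 → 0.0000 [wait]  node(6,6) S=330.6779 payoff=0.0000 vs cont=0.0000 → 0.0000 [wait]  ⇒ S*(6)=117.3479
t_5: node(5,0) S=79.5704 payoff=76.2596 vs cont=74.0948 → 76.2596 [stop]  node(5,1) S=103.0942 payoff=52.7358 vs cont=50.5710 → 52.7358 [stop]  node(5,2) S=133.5724 payoff=22.2576 vs cont=25.1649 → 25.1649 [wait]  node(5,3) S=173.0610 payoff=0.0000 vs cont=7.6333 → 7.6333 [wait]  node(5,4) S=224.2237 payoff=0.0000 vs cont=1.0995 → 1.0995 [wait]  node(5,5) S=290.5119 payoff=0.0000 vs cont=0.0000 → 0.0000 [wait]  ⇒ S*(5)=103.0942
t_4: node(4,0) S=90.5718 payoff=65.2582 vs cont=63.0934 → 65.2582 [stop]  node(4,1) S=117.3479 payoff=38.4821 vs cont=37.8135 → 38.4821 [stop]  node(4,2) S=152.0400 payoff=3.7900 vs cont=15.7925 → 15.7925 [wait]  node(4,3) S=196.9882 payoff=0.0000 vs cont=4.1646 → 4.1646 [wait]  node(4,4) S=255.2247 payoff=0.0000 vs cont=0.5184 → 0.5184 [wait]  ⇒ S*(4)=117.3479
t_3: node(3,0) S=103.0942 payoff=52.7358 vs cont=50.5710 → 52.7358 [stop]  node(3,1) S=133.5724 payoff=22.2576 vs cont=26.2700 → 26.2700 [wait]  node(3,2) S=173.0610 payoff=0.0000 vs cont=9.5887 → 9.5887 [wait]  node(3,3) S=224.2237 payoff=0.0000 vs cont=2.2302 → 2.2302 [wait]  ⇒ S*(3)=103.0942
t_2: node(2,0) S=117.3479 payoff=38.4821 vs cont=38.3823 → 38.4821 [stop]  node(2,1) S=152.0400 payoff=3.7900 vs cont=17.3198 → 17.3198 [wait]  node(2,2) S=196.9882 payoff=0.0000 vs cont=5.6683 → 5.6683 [wait]  ⇒ S*(2)=117.3479
t_1: node(1,0) S=133.5724 payoff=22.2576 vs cont=27.0561 → 27.0561 [wait]  node(1,1) S=173.0610 payoff=0.0000 vs cont=11.0826 → 11.0826 [wait]  ⇒ S*(1)=-
t_0: node(0,0) S=152.0400 payoff=3.7900 vs cont=18.4593 → 18.4593 [wait]  ⇒ S*(0)=-

price = 18.4593
boundary = - - 117.3479 103.0942 117.3479 103.0942 117.3479 103.0942 117.3479
tree:
18.4593
27.0561 11.0826
38.4821 17.3198 5.6683
52.7358 26.2700 9.5887 2.2302
65.2582 38.4821 15.7925 4.1646 0.5184
76.2596 52.7358 25.1649 7.6333 1.0995 0.0000
85.9246 65.2582 38.4821 13.6452 2.3323 0.0000 0.0000
94.4157 76.2596 52.7358 23.5427 4.9470 0.0000 0.0000 0.0000
101.8755 85.9246 65.2582 38.4821 10.4933 0.0000 0.0000 0.0000 0.0000
108.4291 94.4157 76.2596 52.7358 22.2576 0.0000 0.0000 0.0000 0.0000 0.0000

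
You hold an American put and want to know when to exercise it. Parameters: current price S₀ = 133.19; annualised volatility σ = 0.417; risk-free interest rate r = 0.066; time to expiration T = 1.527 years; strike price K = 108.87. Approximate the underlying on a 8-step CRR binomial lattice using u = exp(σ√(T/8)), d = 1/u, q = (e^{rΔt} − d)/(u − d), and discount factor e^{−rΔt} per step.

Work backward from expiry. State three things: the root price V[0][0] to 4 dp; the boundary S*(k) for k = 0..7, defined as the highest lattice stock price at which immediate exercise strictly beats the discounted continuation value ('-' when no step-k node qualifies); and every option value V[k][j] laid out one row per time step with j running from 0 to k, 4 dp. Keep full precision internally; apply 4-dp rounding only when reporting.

price = 11.1371
boundary = - - - - 64.2666 53.5629 64.2666 77.1093
tree:
11.1371
16.4950 5.8309
23.7649 9.3311 2.3270
33.1597 14.5705 4.1017 0.5340
44.6034 22.0691 7.1178 1.0586 0.0000
55.3071 32.1627 12.1009 2.0987 0.0000 0.0000
64.2281 44.6034 20.0052 4.1605 0.0000 0.0000 0.0000
71.6633 55.3071 31.7607 8.2481 0.0000 0.0000 0.0000 0.0000
77.8602 64.2281 44.6034 16.3515 0.0000 0.0000 0.0000 0.0000 0.0000

Δt=0.19087, u=1.19984, d=0.83345, q=0.48918, disc=e^(-rΔt)=0.98748
k=8 terminal: V=max(K-S,0) → 77.8602 64.2281 44.6034 16.3515 0.0000 0.0000 0.0000 0.0000 0.0000
k=7: j=0 S=37.2067 intr=71.6633 cont=70.3004 V=71.6633[EX]; j=1 S=53.5629 intr=55.3071 cont=53.9442 V=55.3071[EX]; j=2 S=77.1093 intr=31.7607 cont=30.3978 V=31.7607[EX]; j=3 S=111.0069 intr=0.0000 cont=8.2481 V=8.2481[hold]; j=4 S=159.8060 intr=0.0000 cont=0.0000 V=0.0000[hold]; j=5 S=230.0575 intr=0.0000 cont=0.0000 V=0.0000[hold]; j=6 S=331.1917 intr=0.0000 cont=0.0000 V=0.0000[hold]; j=7 S=476.7850 intr=0.0000 cont=0.0000 V=0.0000[hold]  S*(7)=77.1093
k=6: j=0 S=44.6419 intr=64.2281 cont=62.8652 V=64.2281[EX]; j=1 S=64.2666 intr=44.6034 cont=43.2405 V=44.6034[EX]; j=2 S=92.5185 intr=16.3515 cont=20.0052 V=20.0052[hold]; j=3 S=133.1900 intr=0.0000 cont=4.1605 V=4.1605[hold]; j=4 S=191.7409 intr=0.0000 cont=0.0000 V=0.0000[hold]; j=5 S=276.0310 intr=0.0000 cont=0.0000 V=0.0000[hold]; j=6 S=397.3755 intr=0.0000 cont=0.0000 V=0.0000[hold]  S*(6)=64.2666
k=5: j=0 S=53.5629 intr=55.3071 cont=53.9442 V=55.3071[EX]; j=1 S=77.1093 intr=31.7607 cont=32.1627 V=32.1627[hold]; j=2 S=111.0069 intr=0.0000 cont=12.1009 V=12.1009[hold]; j=3 S=159.8060 intr=0.0000 cont=2.0987 V=2.0987[hold]; j=4 S=230.0575 intr=0.0000 cont=0.0000 V=0.0000[hold]; j=5 S=331.1917 intr=0.0000 cont=0.0000 V=0.0000[hold]  S*(5)=53.5629
k=4: j=0 S=64.2666 intr=44.6034 cont=43.4347 V=44.6034[EX]; j=1 S=92.5185 intr=16.3515 cont=22.0691 V=22.0691[hold]; j=2 S=133.1900 intr=0.0000 cont=7.1178 V=7.1178[hold]; j=3 S=191.7409 intr=0.0000 cont=1.0586 V=1.0586[hold]; j=4 S=276.0310 intr=0.0000 cont=0.0000 V=0.0000[hold]  S*(4)=64.2666
k=3: j=0 S=77.1093 intr=31.7607 cont=33.1597 V=33.1597[hold]; j=1 S=111.0069 intr=0.0000 cont=14.5705 V=14.5705[hold]; j=2 S=159.8060 intr=0.0000 cont=4.1017 V=4.1017[hold]; j=3 S=230.0575 intr=0.0000 cont=0.5340 V=0.5340[hold]  S*(3)=-
k=2: j=0 S=92.5185 intr=16.3515 cont=23.7649 V=23.7649[hold]; j=1 S=133.1900 intr=0.0000 cont=9.3311 V=9.3311[hold]; j=2 S=191.7409 intr=0.0000 cont=2.3270 V=2.3270[hold]  S*(2)=-
k=1: j=0 S=111.0069 intr=0.0000 cont=16.4950 V=16.4950[hold]; j=1 S=159.8060 intr=0.0000 cont=5.8309 V=5.8309[hold]  S*(1)=-
k=0: j=0 S=133.1900 intr=0.0000 cont=11.1371 V=11.1371[hold]  S*(0)=-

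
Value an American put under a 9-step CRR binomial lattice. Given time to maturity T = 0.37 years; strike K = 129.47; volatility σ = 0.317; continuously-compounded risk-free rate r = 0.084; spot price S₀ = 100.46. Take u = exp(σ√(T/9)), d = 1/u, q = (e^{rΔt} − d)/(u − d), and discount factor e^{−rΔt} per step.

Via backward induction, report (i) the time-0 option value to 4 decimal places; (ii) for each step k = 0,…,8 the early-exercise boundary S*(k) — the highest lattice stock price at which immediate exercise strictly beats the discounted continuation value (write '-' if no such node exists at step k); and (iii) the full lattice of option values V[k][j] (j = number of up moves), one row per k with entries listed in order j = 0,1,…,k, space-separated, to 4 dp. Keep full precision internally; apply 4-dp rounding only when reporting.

Δt=0.04111  u=1.06639  d=0.93775  q=0.51083  discount=0.99655
step 9 (expiry): payoffs max(K−S,0) = 73.1365 65.4089 56.6211 46.6279 35.2639 22.3410 7.6453 0.0000 0.0000 0.0000
step 8: (k=8,j=0): S=60.0732, (K−S)⁺=69.3968, hold=68.9505 ⇒ V=69.3968 exercise | (k=8,j=1): S=68.3138, (K−S)⁺=61.1562, hold=60.7098 ⇒ V=61.1562 exercise | (k=8,j=2): S=77.6849, (K−S)⁺=51.7851, hold=51.3387 ⇒ V=51.7851 exercise | (k=8,j=3): S=88.3416, (K−S)⁺=41.1284, hold=40.6821 ⇒ V=41.1284 exercise | (k=8,j=4): S=100.4600, (K−S)⁺=29.0100, hold=28.5637 ⇒ V=29.0100 exercise | (k=8,j=5): S=114.2408, (K−S)⁺=15.2292, hold=14.7828 ⇒ V=15.2292 exercise | (k=8,j=6): S=129.9121, (K−S)⁺=0.0000, hold=3.7270 ⇒ V=3.7270 continue | (k=8,j=7): S=147.7330, (K−S)⁺=0.0000, hold=0.0000 ⇒ V=0.0000 continue | (k=8,j=8): S=167.9986, (K−S)⁺=0.0000, hold=0.0000 ⇒ V=0.0000 continue  boundary S*=114.2408
step 7: (k=7,j=0): S=64.0611, (K−S)⁺=65.4089, hold=64.9625 ⇒ V=65.4089 exercise | (k=7,j=1): S=72.8489, (K−S)⁺=56.6211, hold=56.1748 ⇒ V=56.6211 exercise | (k=7,j=2): S=82.8421, (K−S)⁺=46.6279, hold=46.1816 ⇒ V=46.6279 exercise | (k=7,j=3): S=94.2061, (K−S)⁺=35.2639, hold=34.8176 ⇒ V=35.2639 exercise | (k=7,j=4): S=107.1290, (K−S)⁺=22.3410, hold=21.8946 ⇒ V=22.3410 exercise | (k=7,j=5): S=121.8247, (K−S)⁺=7.6453, hold=9.3213 ⇒ V=9.3213 continue | (k=7,j=6): S=138.5363, (K−S)⁺=0.0000, hold=1.8168 ⇒ V=1.8168 continue | (k=7,j=7): S=157.5403, (K−S)⁺=0.0000, hold=0.0000 ⇒ V=0.0000 continue  boundary S*=107.1290
step 6: (k=6,j=0): S=68.3138, (K−S)⁺=61.1562, hold=60.7098 ⇒ V=61.1562 exercise | (k=6,j=1): S=77.6849, (K−S)⁺=51.7851, hold=51.3387 ⇒ V=51.7851 exercise | (k=6,j=2): S=88.3416, (K−S)⁺=41.1284, hold=40.6821 ⇒ V=41.1284 exercise | (k=6,j=3): S=100.4600, (K−S)⁺=29.0100, hold=28.5637 ⇒ V=29.0100 exercise | (k=6,j=4): S=114.2408, (K−S)⁺=15.2292, hold=15.6360 ⇒ V=15.6360 continue | (k=6,j=5): S=129.9121, (K−S)⁺=0.0000, hold=5.4689 ⇒ V=5.4689 continue | (k=6,j=6): S=147.7330, (K−S)⁺=0.0000, hold=0.8857 ⇒ V=0.8857 continue  boundary S*=100.4600
step 5: (k=5,j=0): S=72.8489, (K−S)⁺=56.6211, hold=56.1748 ⇒ V=56.6211 exercise | (k=5,j=1): S=82.8421, (K−S)⁺=46.6279, hold=46.1816 ⇒ V=46.6279 exercise | (k=5,j=2): S=94.2061, (K−S)⁺=35.2639, hold=34.8176 ⇒ V=35.2639 exercise | (k=5,j=3): S=107.1290, (K−S)⁺=22.3410, hold=22.1017 ⇒ V=22.3410 exercise | (k=5,j=4): S=121.8247, (K−S)⁺=7.6453, hold=10.4064 ⇒ V=10.4064 continue | (k=5,j=5): S=138.5363, (K−S)⁺=0.0000, hold=3.1169 ⇒ V=3.1169 continue  boundary S*=107.1290
step 4: (k=4,j=0): S=77.6849, (K−S)⁺=51.7851, hold=51.3387 ⇒ V=51.7851 exercise | (k=4,j=1): S=88.3416, (K−S)⁺=41.1284, hold=40.6821 ⇒ V=41.1284 exercise | (k=4,j=2): S=100.4600, (K−S)⁺=29.0100, hold=28.5637 ⇒ V=29.0100 exercise | (k=4,j=3): S=114.2408, (K−S)⁺=15.2292, hold=16.1884 ⇒ V=16.1884 continue | (k=4,j=4): S=129.9121, (K−S)⁺=0.0000, hold=6.6596 ⇒ V=6.6596 continue  boundary S*=100.4600
step 3: (k=3,j=0): S=82.8421, (K−S)⁺=46.6279, hold=46.1816 ⇒ V=46.6279 exercise | (k=3,j=1): S=94.2061, (K−S)⁺=35.2639, hold=34.8176 ⇒ V=35.2639 exercise | (k=3,j=2): S=107.1290, (K−S)⁺=22.3410, hold=22.3829 ⇒ V=22.3829 continue | (k=3,j=3): S=121.8247, (K−S)⁺=7.6453, hold=11.2818 ⇒ V=11.2818 continue  boundary S*=94.2061
step 2: (k=2,j=0): S=88.3416, (K−S)⁺=41.1284, hold=40.6821 ⇒ V=41.1284 exercise | (k=2,j=1): S=100.4600, (K−S)⁺=29.0100, hold=28.5850 ⇒ V=29.0100 exercise | (k=2,j=2): S=114.2408, (K−S)⁺=15.2292, hold=16.6546 ⇒ V=16.6546 continue  boundary S*=100.4600
step 1: (k=1,j=0): S=94.2061, (K−S)⁺=35.2639, hold=34.8176 ⇒ V=35.2639 exercise | (k=1,j=1): S=107.1290, (K−S)⁺=22.3410, hold=22.6202 ⇒ V=22.6202 continue  boundary S*=94.2061
step 0: (k=0,j=0): S=100.4600, (K−S)⁺=29.0100, hold=28.7058 ⇒ V=29.0100 exercise  boundary S*=100.4600

price = 29.0100
boundary = 100.4600 94.2061 100.4600 94.2061 100.4600 107.1290 100.4600 107.1290 114.2408
tree:
29.0100
35.2639 22.6202
41.1284 29.0100 16.6546
46.6279 35.2639 22.3829 11.2818
51.7851 41.1284 29.0100 16.1884 6.6596
56.6211 46.6279 35.2639 22.3410 10.4064 3.1169
61.1562 51.7851 41.1284 29.0100 15.6360 5.4689 0.8857
65.4089 56.6211 46.6279 35.2639 22.3410 9.3213 1.8168 0.0000
69.3968 61.1562 51.7851 41.1284 29.0100 15.2292 3.7270 0.0000 0.0000
73.1365 65.4089 56.6211 46.6279 35.2639 22.3410 7.6453 0.0000 0.0000 0.0000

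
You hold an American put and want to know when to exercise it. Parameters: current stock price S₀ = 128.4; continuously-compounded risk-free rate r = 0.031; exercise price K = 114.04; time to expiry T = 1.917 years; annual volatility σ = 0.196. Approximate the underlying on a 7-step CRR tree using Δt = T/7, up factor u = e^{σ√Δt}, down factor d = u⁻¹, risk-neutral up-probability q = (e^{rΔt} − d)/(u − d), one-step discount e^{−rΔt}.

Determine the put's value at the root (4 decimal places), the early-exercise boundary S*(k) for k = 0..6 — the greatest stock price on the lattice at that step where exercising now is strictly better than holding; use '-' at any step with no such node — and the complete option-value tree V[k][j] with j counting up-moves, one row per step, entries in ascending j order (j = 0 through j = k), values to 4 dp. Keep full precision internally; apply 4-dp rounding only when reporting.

Δt=0.27386  u=1.10801  d=0.90252  q=0.51587  discount=0.99155
step 7 (expiry): payoffs max(K−S,0) = 51.4150 37.1556 19.6494 0.0000 0.0000 0.0000 0.0000 0.0000
step 6: (k=6,j=0): S=69.3894, (K−S)⁺=44.6506, hold=43.6866 ⇒ V=44.6506 exercise | (k=6,j=1): S=85.1890, (K−S)⁺=28.8510, hold=27.8869 ⇒ V=28.8510 exercise | (k=6,j=2): S=104.5862, (K−S)⁺=9.4538, hold=9.4325 ⇒ V=9.4538 exercise | (k=6,j=3): S=128.4000, (K−S)⁺=0.0000, hold=0.0000 ⇒ V=0.0000 continue | (k=6,j=4): S=157.6361, (K−S)⁺=0.0000, hold=0.0000 ⇒ V=0.0000 continue | (k=6,j=5): S=193.5292, (K−S)⁺=0.0000, hold=0.0000 ⇒ V=0.0000 continue | (k=6,j=6): S=237.5949, (K−S)⁺=0.0000, hold=0.0000 ⇒ V=0.0000 continue  boundary S*=104.5862
step 5: (k=5,j=0): S=76.8844, (K−S)⁺=37.1556, hold=36.1915 ⇒ V=37.1556 exercise | (k=5,j=1): S=94.3906, (K−S)⁺=19.6494, hold=18.6853 ⇒ V=19.6494 exercise | (k=5,j=2): S=115.8830, (K−S)⁺=0.0000, hold=4.5382 ⇒ V=4.5382 continue | (k=5,j=3): S=142.2690, (K−S)⁺=0.0000, hold=0.0000 ⇒ V=0.0000 continue | (k=5,j=4): S=174.6631, (K−S)⁺=0.0000, hold=0.0000 ⇒ V=0.0000 continue | (k=5,j=5): S=214.4331, (K−S)⁺=0.0000, hold=0.0000 ⇒ V=0.0000 continue  boundary S*=94.3906
step 4: (k=4,j=0): S=85.1890, (K−S)⁺=28.8510, hold=27.8869 ⇒ V=28.8510 exercise | (k=4,j=1): S=104.5862, (K−S)⁺=9.4538, hold=11.7538 ⇒ V=11.7538 continue | (k=4,j=2): S=128.4000, (K−S)⁺=0.0000, hold=2.1785 ⇒ V=2.1785 continue | (k=4,j=3): S=157.6361, (K−S)⁺=0.0000, hold=0.0000 ⇒ V=0.0000 continue | (k=4,j=4): S=193.5292, (K−S)⁺=0.0000, hold=0.0000 ⇒ V=0.0000 continue  boundary S*=85.1890
step 3: (k=3,j=0): S=94.3906, (K−S)⁺=19.6494, hold=19.8618 ⇒ V=19.8618 continue | (k=3,j=1): S=115.8830, (K−S)⁺=0.0000, hold=6.7566 ⇒ V=6.7566 continue | (k=3,j=2): S=142.2690, (K−S)⁺=0.0000, hold=1.0458 ⇒ V=1.0458 continue | (k=3,j=3): S=174.6631, (K−S)⁺=0.0000, hold=0.0000 ⇒ V=0.0000 continue  boundary S*=-
step 2: (k=2,j=0): S=104.5862, (K−S)⁺=9.4538, hold=12.9905 ⇒ V=12.9905 continue | (k=2,j=1): S=128.4000, (K−S)⁺=0.0000, hold=3.7784 ⇒ V=3.7784 continue | (k=2,j=2): S=157.6361, (K−S)⁺=0.0000, hold=0.5020 ⇒ V=0.5020 continue  boundary S*=-
step 1: (k=1,j=0): S=115.8830, (K−S)⁺=0.0000, hold=8.1686 ⇒ V=8.1686 continue | (k=1,j=1): S=142.2690, (K−S)⁺=0.0000, hold=2.0705 ⇒ V=2.0705 continue  boundary S*=-
step 0: (k=0,j=0): S=128.4000, (K−S)⁺=0.0000, hold=4.9803 ⇒ V=4.9803 continue  boundary S*=-

price = 4.9803
boundary = - - - - 85.1890 94.3906 104.5862
tree:
4.9803
8.1686 2.0705
12.9905 3.7784 0.5020
19.8618 6.7566 1.0458 0.0000
28.8510 11.7538 2.1785 0.0000 0.0000
37.1556 19.6494 4.5382 0.0000 0.0000 0.0000
44.6506 28.8510 9.4538 0.0000 0.0000 0.0000 0.0000
51.4150 37.1556 19.6494 0.0000 0.0000 0.0000 0.0000 0.0000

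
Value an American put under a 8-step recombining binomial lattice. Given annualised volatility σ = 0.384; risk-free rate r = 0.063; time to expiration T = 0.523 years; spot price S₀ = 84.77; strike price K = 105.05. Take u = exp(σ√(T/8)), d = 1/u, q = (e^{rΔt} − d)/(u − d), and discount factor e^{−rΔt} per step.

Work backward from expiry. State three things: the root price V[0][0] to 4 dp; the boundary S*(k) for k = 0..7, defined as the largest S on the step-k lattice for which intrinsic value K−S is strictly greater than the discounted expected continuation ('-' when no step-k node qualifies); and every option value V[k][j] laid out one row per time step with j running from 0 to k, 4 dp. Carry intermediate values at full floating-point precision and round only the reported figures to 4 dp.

price = 21.8568
boundary = - - 69.6565 76.8426 69.6565 76.8426 84.7700 93.5153
tree:
21.8568
28.2854 15.5181
35.3935 21.3109 9.7717
41.9076 28.2074 14.4931 5.0641
47.8125 35.3935 20.7018 8.3163 1.8076
53.1652 41.9076 28.2074 13.2611 3.3700 0.2380
58.0173 47.8125 35.3935 20.2800 6.2523 0.4746 0.0000
62.4157 53.1652 41.9076 28.2074 11.5347 0.9464 0.0000 0.0000
66.4027 58.0173 47.8125 35.3935 20.2800 1.8872 0.0000 0.0000 0.0000

Δt=0.06538  u=1.10316  d=0.90648  q=0.49646  discount=0.99589
step 8 (expiry): payoffs max(K−S,0) = 66.4027 58.0173 47.8125 35.3935 20.2800 1.8872 0.0000 0.0000 0.0000
step 7: (k=7,j=0): S=42.6343, (K−S)⁺=62.4157, hold=61.9839 ⇒ V=62.4157 exercise | (k=7,j=1): S=51.8848, (K−S)⁺=53.1652, hold=52.7334 ⇒ V=53.1652 exercise | (k=7,j=2): S=63.1424, (K−S)⁺=41.9076, hold=41.4758 ⇒ V=41.9076 exercise | (k=7,j=3): S=76.8426, (K−S)⁺=28.2074, hold=27.7757 ⇒ V=28.2074 exercise | (k=7,j=4): S=93.5153, (K−S)⁺=11.5347, hold=11.1029 ⇒ V=11.5347 exercise | (k=7,j=5): S=113.8055, (K−S)⁺=0.0000, hold=0.9464 ⇒ V=0.9464 continue | (k=7,j=6): S=138.4982, (K−S)⁺=0.0000, hold=0.0000 ⇒ V=0.0000 continue | (k=7,j=7): S=168.5486, (K−S)⁺=0.0000, hold=0.0000 ⇒ V=0.0000 continue  boundary S*=93.5153
step 6: (k=6,j=0): S=47.0327, (K−S)⁺=58.0173, hold=57.5855 ⇒ V=58.0173 exercise | (k=6,j=1): S=57.2375, (K−S)⁺=47.8125, hold=47.3807 ⇒ V=47.8125 exercise | (k=6,j=2): S=69.6565, (K−S)⁺=35.3935, hold=34.9618 ⇒ V=35.3935 exercise | (k=6,j=3): S=84.7700, (K−S)⁺=20.2800, hold=19.8482 ⇒ V=20.2800 exercise | (k=6,j=4): S=103.1628, (K−S)⁺=1.8872, hold=6.2523 ⇒ V=6.2523 continue | (k=6,j=5): S=125.5463, (K−S)⁺=0.0000, hold=0.4746 ⇒ V=0.4746 continue | (k=6,j=6): S=152.7864, (K−S)⁺=0.0000, hold=0.0000 ⇒ V=0.0000 continue  boundary S*=84.7700
step 5: (k=5,j=0): S=51.8848, (K−S)⁺=53.1652, hold=52.7334 ⇒ V=53.1652 exercise | (k=5,j=1): S=63.1424, (K−S)⁺=41.9076, hold=41.4758 ⇒ V=41.9076 exercise | (k=5,j=2): S=76.8426, (K−S)⁺=28.2074, hold=27.7757 ⇒ V=28.2074 exercise | (k=5,j=3): S=93.5153, (K−S)⁺=11.5347, hold=13.2611 ⇒ V=13.2611 continue | (k=5,j=4): S=113.8055, (K−S)⁺=0.0000, hold=3.3700 ⇒ V=3.3700 continue | (k=5,j=5): S=138.4982, (K−S)⁺=0.0000, hold=0.2380 ⇒ V=0.2380 continue  boundary S*=76.8426
step 4: (k=4,j=0): S=57.2375, (K−S)⁺=47.8125, hold=47.3807 ⇒ V=47.8125 exercise | (k=4,j=1): S=69.6565, (K−S)⁺=35.3935, hold=34.9618 ⇒ V=35.3935 exercise | (k=4,j=2): S=84.7700, (K−S)⁺=20.2800, hold=20.7018 ⇒ V=20.7018 continue | (k=4,j=3): S=103.1628, (K−S)⁺=1.8872, hold=8.3163 ⇒ V=8.3163 continue | (k=4,j=4): S=125.5463, (K−S)⁺=0.0000, hold=1.8076 ⇒ V=1.8076 continue  boundary S*=69.6565
step 3: (k=3,j=0): S=63.1424, (K−S)⁺=41.9076, hold=41.4758 ⇒ V=41.9076 exercise | (k=3,j=1): S=76.8426, (K−S)⁺=28.2074, hold=27.9842 ⇒ V=28.2074 exercise | (k=3,j=2): S=93.5153, (K−S)⁺=11.5347, hold=14.4931 ⇒ V=14.4931 continue | (k=3,j=3): S=113.8055, (K−S)⁺=0.0000, hold=5.0641 ⇒ V=5.0641 continue  boundary S*=76.8426
step 2: (k=2,j=0): S=69.6565, (K−S)⁺=35.3935, hold=34.9618 ⇒ V=35.3935 exercise | (k=2,j=1): S=84.7700, (K−S)⁺=20.2800, hold=21.3109 ⇒ V=21.3109 continue | (k=2,j=2): S=103.1628, (K−S)⁺=1.8872, hold=9.7717 ⇒ V=9.7717 continue  boundary S*=69.6565
step 1: (k=1,j=0): S=76.8426, (K−S)⁺=28.2074, hold=28.2854 ⇒ V=28.2854 continue | (k=1,j=1): S=93.5153, (K−S)⁺=11.5347, hold=15.5181 ⇒ V=15.5181 continue  boundary S*=-
step 0: (k=0,j=0): S=84.7700, (K−S)⁺=20.2800, hold=21.8568 ⇒ V=21.8568 continue  boundary S*=-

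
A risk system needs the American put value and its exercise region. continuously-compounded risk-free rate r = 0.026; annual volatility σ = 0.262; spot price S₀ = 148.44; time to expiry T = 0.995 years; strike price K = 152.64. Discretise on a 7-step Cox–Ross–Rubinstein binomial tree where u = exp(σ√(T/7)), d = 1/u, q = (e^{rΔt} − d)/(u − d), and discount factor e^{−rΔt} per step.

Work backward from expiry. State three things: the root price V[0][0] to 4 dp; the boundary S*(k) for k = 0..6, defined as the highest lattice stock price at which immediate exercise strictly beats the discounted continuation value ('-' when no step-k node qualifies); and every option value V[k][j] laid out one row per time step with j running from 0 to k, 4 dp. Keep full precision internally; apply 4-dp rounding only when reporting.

price = 16.4405
boundary = - - - 110.3707 99.9895 110.3707 121.8296
tree:
16.4405
23.3494 9.4880
32.0396 14.6245 4.2986
42.2693 21.8031 7.3821 1.1728
52.6505 31.1707 12.3727 2.3265 0.0000
62.0552 42.2693 20.0378 4.6152 0.0000 0.0000
70.5753 52.6505 30.8104 9.1553 0.0000 0.0000 0.0000
78.2941 62.0552 42.2693 18.1618 0.0000 0.0000 0.0000 0.0000

Δt=0.14214, u=1.10382, d=0.90594, q=0.49404, disc=e^(-rΔt)=0.99631
k=7 terminal: V=max(K-S,0) → 78.2941 62.0552 42.2693 18.1618 0.0000 0.0000 0.0000 0.0000
k=6: j=0 S=82.0647 intr=70.5753 cont=70.0122 V=70.5753[EX]; j=1 S=99.9895 intr=52.6505 cont=52.0874 V=52.6505[EX]; j=2 S=121.8296 intr=30.8104 cont=30.2473 V=30.8104[EX]; j=3 S=148.4400 intr=4.2000 cont=9.1553 V=9.1553[hold]; j=4 S=180.8628 intr=0.0000 cont=0.0000 V=0.0000[hold]; j=5 S=220.3674 intr=0.0000 cont=0.0000 V=0.0000[hold]; j=6 S=268.5008 intr=0.0000 cont=0.0000 V=0.0000[hold]  S*(6)=121.8296
k=5: j=0 S=90.5848 intr=62.0552 cont=61.4921 V=62.0552[EX]; j=1 S=110.3707 intr=42.2693 cont=41.7063 V=42.2693[EX]; j=2 S=134.4782 intr=18.1618 cont=20.0378 V=20.0378[hold]; j=3 S=163.8514 intr=0.0000 cont=4.6152 V=4.6152[hold]; j=4 S=199.6403 intr=0.0000 cont=0.0000 V=0.0000[hold]; j=5 S=243.2464 intr=0.0000 cont=0.0000 V=0.0000[hold]  S*(5)=110.3707
k=4: j=0 S=99.9895 intr=52.6505 cont=52.0874 V=52.6505[EX]; j=1 S=121.8296 intr=30.8104 cont=31.1707 V=31.1707[hold]; j=2 S=148.4400 intr=4.2000 cont=12.3727 V=12.3727[hold]; j=3 S=180.8628 intr=0.0000 cont=2.3265 V=2.3265[hold]; j=4 S=220.3674 intr=0.0000 cont=0.0000 V=0.0000[hold]  S*(4)=99.9895
k=3: j=0 S=110.3707 intr=42.2693 cont=41.8836 V=42.2693[EX]; j=1 S=134.4782 intr=18.1618 cont=21.8031 V=21.8031[hold]; j=2 S=163.8514 intr=0.0000 cont=7.3821 V=7.3821[hold]; j=3 S=199.6403 intr=0.0000 cont=1.1728 V=1.1728[hold]  S*(3)=110.3707
k=2: j=0 S=121.8296 intr=30.8104 cont=32.0396 V=32.0396[hold]; j=1 S=148.4400 intr=4.2000 cont=14.6245 V=14.6245[hold]; j=2 S=180.8628 intr=0.0000 cont=4.2986 V=4.2986[hold]  S*(2)=-
k=1: j=0 S=134.4782 intr=18.1618 cont=23.3494 V=23.3494[hold]; j=1 S=163.8514 intr=0.0000 cont=9.4880 V=9.4880[hold]  S*(1)=-
k=0: j=0 S=148.4400 intr=4.2000 cont=16.4405 V=16.4405[hold]  S*(0)=-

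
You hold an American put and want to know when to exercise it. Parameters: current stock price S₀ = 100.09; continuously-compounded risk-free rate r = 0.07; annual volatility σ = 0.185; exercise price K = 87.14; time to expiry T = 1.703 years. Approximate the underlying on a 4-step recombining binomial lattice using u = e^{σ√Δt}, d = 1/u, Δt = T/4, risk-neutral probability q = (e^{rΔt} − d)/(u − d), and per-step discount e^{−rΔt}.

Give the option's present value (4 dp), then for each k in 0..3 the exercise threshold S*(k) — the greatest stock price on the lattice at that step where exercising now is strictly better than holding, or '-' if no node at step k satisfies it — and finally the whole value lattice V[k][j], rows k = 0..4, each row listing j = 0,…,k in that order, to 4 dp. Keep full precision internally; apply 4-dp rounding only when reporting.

Δt=0.42575  u=1.12830  d=0.88629  q=0.59486  discount=0.97064
step 4 (expiry): payoffs max(K−S,0) = 25.3820 8.5184 0.0000 0.0000 0.0000
step 3: (k=3,j=0): S=69.6815, (K−S)⁺=17.4585, hold=14.8998 ⇒ V=17.4585 exercise | (k=3,j=1): S=88.7087, (K−S)⁺=0.0000, hold=3.3498 ⇒ V=3.3498 continue | (k=3,j=2): S=112.9315, (K−S)⁺=0.0000, hold=0.0000 ⇒ V=0.0000 continue | (k=3,j=3): S=143.7685, (K−S)⁺=0.0000, hold=0.0000 ⇒ V=0.0000 continue  boundary S*=69.6815
step 2: (k=2,j=0): S=78.6216, (K−S)⁺=8.5184, hold=8.7996 ⇒ V=8.7996 continue | (k=2,j=1): S=100.0900, (K−S)⁺=0.0000, hold=1.3173 ⇒ V=1.3173 continue | (k=2,j=2): S=127.4205, (K−S)⁺=0.0000, hold=0.0000 ⇒ V=0.0000 continue  boundary S*=-
step 1: (k=1,j=0): S=88.7087, (K−S)⁺=0.0000, hold=4.2210 ⇒ V=4.2210 continue | (k=1,j=1): S=112.9315, (K−S)⁺=0.0000, hold=0.5180 ⇒ V=0.5180 continue  boundary S*=-
step 0: (k=0,j=0): S=100.0900, (K−S)⁺=0.0000, hold=1.9590 ⇒ V=1.9590 continue  boundary S*=-

price = 1.9590
boundary = - - - 69.6815
tree:
1.9590
4.2210 0.5180
8.7996 1.3173 0.0000
17.4585 3.3498 0.0000 0.0000
25.3820 8.5184 0.0000 0.0000 0.0000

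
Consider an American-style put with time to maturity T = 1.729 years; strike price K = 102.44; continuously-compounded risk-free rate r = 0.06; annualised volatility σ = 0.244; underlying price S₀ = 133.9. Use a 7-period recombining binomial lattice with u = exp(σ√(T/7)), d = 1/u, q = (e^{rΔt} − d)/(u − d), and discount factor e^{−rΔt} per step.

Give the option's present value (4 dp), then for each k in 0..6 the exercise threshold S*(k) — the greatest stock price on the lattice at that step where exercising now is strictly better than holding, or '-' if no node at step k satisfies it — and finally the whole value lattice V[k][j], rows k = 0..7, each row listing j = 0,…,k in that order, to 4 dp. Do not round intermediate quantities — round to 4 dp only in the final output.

Δt=0.24700, u=1.12892, d=0.88580, q=0.53113, disc=e^(-rΔt)=0.98529
k=7 terminal: V=max(K-S,0) → 45.1439 29.4177 9.3752 0.0000 0.0000 0.0000 0.0000 0.0000
k=6: j=0 S=64.6830 intr=37.7570 cont=36.2500 V=37.7570[EX]; j=1 S=82.4366 intr=20.0034 cont=18.4964 V=20.0034[EX]; j=2 S=105.0632 intr=0.0000 cont=4.3311 V=4.3311[hold]; j=3 S=133.9000 intr=0.0000 cont=0.0000 V=0.0000[hold]; j=4 S=170.6517 intr=0.0000 cont=0.0000 V=0.0000[hold]; j=5 S=217.4908 intr=0.0000 cont=0.0000 V=0.0000[hold]; j=6 S=277.1858 intr=0.0000 cont=0.0000 V=0.0000[hold]  S*(6)=82.4366
k=5: j=0 S=73.0223 intr=29.4177 cont=27.9108 V=29.4177[EX]; j=1 S=93.0648 intr=9.3752 cont=11.5075 V=11.5075[hold]; j=2 S=118.6084 intr=0.0000 cont=2.0008 V=2.0008[hold]; j=3 S=151.1630 intr=0.0000 cont=0.0000 V=0.0000[hold]; j=4 S=192.6530 intr=0.0000 cont=0.0000 V=0.0000[hold]; j=5 S=245.5308 intr=0.0000 cont=0.0000 V=0.0000[hold]  S*(5)=73.0223
k=4: j=0 S=82.4366 intr=20.0034 cont=19.6123 V=20.0034[EX]; j=1 S=105.0632 intr=0.0000 cont=6.3632 V=6.3632[hold]; j=2 S=133.9000 intr=0.0000 cont=0.9243 V=0.9243[hold]; j=3 S=170.6517 intr=0.0000 cont=0.0000 V=0.0000[hold]; j=4 S=217.4908 intr=0.0000 cont=0.0000 V=0.0000[hold]  S*(4)=82.4366
k=3: j=0 S=93.0648 intr=9.3752 cont=12.5710 V=12.5710[hold]; j=1 S=118.6084 intr=0.0000 cont=3.4234 V=3.4234[hold]; j=2 S=151.1630 intr=0.0000 cont=0.4270 V=0.4270[hold]; j=3 S=192.6530 intr=0.0000 cont=0.0000 V=0.0000[hold]  S*(3)=-
k=2: j=0 S=105.0632 intr=0.0000 cont=7.5989 V=7.5989[hold]; j=1 S=133.9000 intr=0.0000 cont=1.8050 V=1.8050[hold]; j=2 S=170.6517 intr=0.0000 cont=0.1973 V=0.1973[hold]  S*(2)=-
k=1: j=0 S=118.6084 intr=0.0000 cont=4.4551 V=4.4551[hold]; j=1 S=151.1630 intr=0.0000 cont=0.9371 V=0.9371[hold]  S*(1)=-
k=0: j=0 S=133.9000 intr=0.0000 cont=2.5485 V=2.5485[hold]  S*(0)=-

price = 2.5485
boundary = - - - - 82.4366 73.0223 82.4366
tree:
2.5485
4.4551 0.9371
7.5989 1.8050 0.1973
12.5710 3.4234 0.4270 0.0000
20.0034 6.3632 0.9243 0.0000 0.0000
29.4177 11.5075 2.0008 0.0000 0.0000 0.0000
37.7570 20.0034 4.3311 0.0000 0.0000 0.0000 0.0000
45.1439 29.4177 9.3752 0.0000 0.0000 0.0000 0.0000 0.0000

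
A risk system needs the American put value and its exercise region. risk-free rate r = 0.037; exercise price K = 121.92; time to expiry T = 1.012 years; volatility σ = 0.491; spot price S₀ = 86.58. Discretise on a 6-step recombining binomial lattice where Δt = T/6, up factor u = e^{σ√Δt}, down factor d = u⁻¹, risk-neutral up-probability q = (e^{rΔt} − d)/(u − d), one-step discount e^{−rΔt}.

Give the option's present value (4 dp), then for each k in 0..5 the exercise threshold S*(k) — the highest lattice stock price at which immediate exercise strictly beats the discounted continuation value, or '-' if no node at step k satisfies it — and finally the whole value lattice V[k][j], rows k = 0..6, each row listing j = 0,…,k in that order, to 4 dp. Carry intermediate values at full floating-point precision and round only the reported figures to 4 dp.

price = 40.0531
boundary = - - 57.8452 70.7689 57.8452 70.7689
tree:
40.0531
51.6839 27.2198
64.0748 38.1333 15.0386
74.6384 51.1511 23.6797 5.3060
83.2729 64.0748 35.8697 9.9832 0.0000
90.3305 74.6384 51.1511 18.7831 0.0000 0.0000
96.0993 83.2729 64.0748 35.3400 0.0000 0.0000 0.0000

params: Δt=0.16867 u=1.22342 d=0.81738 q=0.46518 e^(-rΔt)=0.99378
t_6 payoffs: 96.0993 83.2729 64.0748 35.3400 0.0000 0.0000 0.0000
t_5: node(5,0) S=31.5895 payoff=90.3305 vs cont=89.5720 → 90.3305 [stop]  node(5,1) S=47.2816 payoff=74.6384 vs cont=73.8799 → 74.6384 [stop]  node(5,2) S=70.7689 payoff=51.1511 vs cont=50.3926 → 51.1511 [stop]  node(5,3) S=105.9236 payoff=15.9964 vs cont=18.7831 → 18.7831 [wait]  node(5,4) S=158.5414 payoff=0.0000 vs cont=0.0000 → 0.0000 [wait]  node(5,5) S=237.2973 payoff=0.0000 vs cont=0.0000 → 0.0000 [wait]  ⇒ S*(5)=70.7689
t_4: node(4,0) S=38.6471 payoff=83.2729 vs cont=82.5144 → 83.2729 [stop]  node(4,1) S=57.8452 payoff=64.0748 vs cont=63.3163 → 64.0748 [stop]  node(4,2) S=86.5800 payoff=35.3400 vs cont=35.8697 → 35.8697 [wait]  node(4,3) S=129.5889 payoff=0.0000 vs cont=9.9832 → 9.9832 [wait]  node(4,4) S=193.9625 payoff=0.0000 vs cont=0.0000 → 0.0000 [wait]  ⇒ S*(4)=57.8452
t_3: node(3,0) S=47.2816 payoff=74.6384 vs cont=73.8799 → 74.6384 [stop]  node(3,1) S=70.7689 payoff=51.1511 vs cont=50.6375 → 51.1511 [stop]  node(3,2) S=105.9236 payoff=15.9964 vs cont=23.6797 → 23.6797 [wait]  node(3,3) S=158.5414 payoff=0.0000 vs cont=5.3060 → 5.3060 [wait]  ⇒ S*(3)=70.7689
t_2: node(2,0) S=57.8452 payoff=64.0748 vs cont=63.3163 → 64.0748 [stop]  node(2,1) S=86.5800 payoff=35.3400 vs cont=38.1333 → 38.1333 [wait]  node(2,2) S=129.5889 payoff=0.0000 vs cont=15.0386 → 15.0386 [wait]  ⇒ S*(2)=57.8452
t_1: node(1,0) S=70.7689 payoff=51.1511 vs cont=51.6839 → 51.6839 [wait]  node(1,1) S=105.9236 payoff=15.9964 vs cont=27.2198 → 27.2198 [wait]  ⇒ S*(1)=-
t_0: node(0,0) S=86.5800 payoff=35.3400 vs cont=40.0531 → 40.0531 [wait]  ⇒ S*(0)=-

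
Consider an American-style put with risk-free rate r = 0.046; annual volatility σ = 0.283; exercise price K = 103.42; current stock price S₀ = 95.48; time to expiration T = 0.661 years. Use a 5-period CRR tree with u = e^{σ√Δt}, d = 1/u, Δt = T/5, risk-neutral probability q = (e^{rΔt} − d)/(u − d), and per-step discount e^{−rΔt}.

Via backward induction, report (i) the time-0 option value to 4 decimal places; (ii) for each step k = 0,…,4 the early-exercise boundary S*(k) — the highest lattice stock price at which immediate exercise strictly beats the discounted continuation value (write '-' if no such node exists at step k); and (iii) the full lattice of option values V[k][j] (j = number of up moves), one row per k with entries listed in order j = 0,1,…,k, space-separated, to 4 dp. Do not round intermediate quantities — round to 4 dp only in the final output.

price = 12.0153
boundary = - - 77.7208 86.1440 77.7208
tree:
12.0153
17.9926 6.2756
25.6992 10.6228 2.0714
33.2987 17.2760 4.2007 0.0000
40.1552 25.6992 8.5189 0.0000 0.0000
46.3412 33.2987 17.2760 0.0000 0.0000 0.0000

params: Δt=0.13220 u=1.10838 d=0.90222 q=0.50389 e^(-rΔt)=0.99394
t_5 payoffs: 46.3412 33.2987 17.2760 0.0000 0.0000 0.0000
t_4: node(4,0) S=63.2648 payoff=40.1552 vs cont=39.5282 → 40.1552 [stop]  node(4,1) S=77.7208 payoff=25.6992 vs cont=25.0722 → 25.6992 [stop]  node(4,2) S=95.4800 payoff=7.9400 vs cont=8.5189 → 8.5189 [wait]  node(4,3) S=117.2972 payoff=0.0000 vs cont=0.0000 → 0.0000 [wait]  node(4,4) S=144.0995 payoff=0.0000 vs cont=0.0000 → 0.0000 [wait]  ⇒ S*(4)=77.7208
t_3: node(3,0) S=70.1213 payoff=33.2987 vs cont=32.6717 → 33.2987 [stop]  node(3,1) S=86.1440 payoff=17.2760 vs cont=16.9390 → 17.2760 [stop]  node(3,2) S=105.8278 payoff=0.0000 vs cont=4.2007 → 4.2007 [wait]  node(3,3) S=130.0095 payoff=0.0000 vs cont=0.0000 → 0.0000 [wait]  ⇒ S*(3)=86.1440
t_2: node(2,0) S=77.7208 payoff=25.6992 vs cont=25.0722 → 25.6992 [stop]  node(2,1) S=95.4800 payoff=7.9400 vs cont=10.6228 → 10.6228 [wait]  node(2,2) S=117.2972 payoff=0.0000 vs cont=2.0714 → 2.0714 [wait]  ⇒ S*(2)=77.7208
t_1: node(1,0) S=86.1440 payoff=17.2760 vs cont=17.9926 → 17.9926 [wait]  node(1,1) S=105.8278 payoff=0.0000 vs cont=6.2756 → 6.2756 [wait]  ⇒ S*(1)=-
t_0: node(0,0) S=95.4800 payoff=7.9400 vs cont=12.0153 → 12.0153 [wait]  ⇒ S*(0)=-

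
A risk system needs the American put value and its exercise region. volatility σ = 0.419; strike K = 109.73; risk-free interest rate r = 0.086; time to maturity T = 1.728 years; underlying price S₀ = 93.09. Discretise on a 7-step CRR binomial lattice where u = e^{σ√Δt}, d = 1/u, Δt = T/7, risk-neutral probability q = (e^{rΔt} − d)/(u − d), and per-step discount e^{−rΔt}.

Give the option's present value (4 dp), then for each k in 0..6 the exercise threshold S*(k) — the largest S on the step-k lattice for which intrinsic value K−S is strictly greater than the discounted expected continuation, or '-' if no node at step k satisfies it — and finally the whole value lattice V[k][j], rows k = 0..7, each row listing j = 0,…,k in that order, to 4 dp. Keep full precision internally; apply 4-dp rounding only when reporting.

price = 24.1267
boundary = - - 61.3877 75.5948 61.3877 75.5948 61.3877
tree:
24.1267
34.7742 14.4865
48.3423 22.6627 6.9102
59.8794 34.1352 12.1321 1.9707
69.2483 48.3423 20.7414 4.0203 0.0000
76.8563 59.8794 34.1352 8.2018 0.0000 0.0000
83.0346 69.2483 48.3423 16.7323 0.0000 0.0000 0.0000
88.0517 76.8563 59.8794 34.1352 0.0000 0.0000 0.0000 0.0000

Δt=0.24686  u=1.23143  d=0.81206  q=0.49931  discount=0.97899
step 7 (expiry): payoffs max(K−S,0) = 88.0517 76.8563 59.8794 34.1352 0.0000 0.0000 0.0000 0.0000
step 6: (k=6,j=0): S=26.6954, (K−S)⁺=83.0346, hold=80.7296 ⇒ V=83.0346 exercise | (k=6,j=1): S=40.4817, (K−S)⁺=69.2483, hold=66.9433 ⇒ V=69.2483 exercise | (k=6,j=2): S=61.3877, (K−S)⁺=48.3423, hold=46.0374 ⇒ V=48.3423 exercise | (k=6,j=3): S=93.0900, (K−S)⁺=16.6400, hold=16.7323 ⇒ V=16.7323 continue | (k=6,j=4): S=141.1643, (K−S)⁺=0.0000, hold=0.0000 ⇒ V=0.0000 continue | (k=6,j=5): S=214.0656, (K−S)⁺=0.0000, hold=0.0000 ⇒ V=0.0000 continue | (k=6,j=6): S=324.6152, (K−S)⁺=0.0000, hold=0.0000 ⇒ V=0.0000 continue  boundary S*=61.3877
step 5: (k=5,j=0): S=32.8737, (K−S)⁺=76.8563, hold=74.5514 ⇒ V=76.8563 exercise | (k=5,j=1): S=49.8506, (K−S)⁺=59.8794, hold=57.5745 ⇒ V=59.8794 exercise | (k=5,j=2): S=75.5948, (K−S)⁺=34.1352, hold=31.8753 ⇒ V=34.1352 exercise | (k=5,j=3): S=114.6341, (K−S)⁺=0.0000, hold=8.2018 ⇒ V=8.2018 continue | (k=5,j=4): S=173.8345, (K−S)⁺=0.0000, hold=0.0000 ⇒ V=0.0000 continue | (k=5,j=5): S=263.6076, (K−S)⁺=0.0000, hold=0.0000 ⇒ V=0.0000 continue  boundary S*=75.5948
step 4: (k=4,j=0): S=40.4817, (K−S)⁺=69.2483, hold=66.9433 ⇒ V=69.2483 exercise | (k=4,j=1): S=61.3877, (K−S)⁺=48.3423, hold=46.0374 ⇒ V=48.3423 exercise | (k=4,j=2): S=93.0900, (K−S)⁺=16.6400, hold=20.7414 ⇒ V=20.7414 continue | (k=4,j=3): S=141.1643, (K−S)⁺=0.0000, hold=4.0203 ⇒ V=4.0203 continue | (k=4,j=4): S=214.0656, (K−S)⁺=0.0000, hold=0.0000 ⇒ V=0.0000 continue  boundary S*=61.3877
step 3: (k=3,j=0): S=49.8506, (K−S)⁺=59.8794, hold=57.5745 ⇒ V=59.8794 exercise | (k=3,j=1): S=75.5948, (K−S)⁺=34.1352, hold=33.8350 ⇒ V=34.1352 exercise | (k=3,j=2): S=114.6341, (K−S)⁺=0.0000, hold=12.1321 ⇒ V=12.1321 continue | (k=3,j=3): S=173.8345, (K−S)⁺=0.0000, hold=1.9707 ⇒ V=1.9707 continue  boundary S*=75.5948
step 2: (k=2,j=0): S=61.3877, (K−S)⁺=48.3423, hold=46.0374 ⇒ V=48.3423 exercise | (k=2,j=1): S=93.0900, (K−S)⁺=16.6400, hold=22.6627 ⇒ V=22.6627 continue | (k=2,j=2): S=141.1643, (K−S)⁺=0.0000, hold=6.9102 ⇒ V=6.9102 continue  boundary S*=61.3877
step 1: (k=1,j=0): S=75.5948, (K−S)⁺=34.1352, hold=34.7742 ⇒ V=34.7742 continue | (k=1,j=1): S=114.6341, (K−S)⁺=0.0000, hold=14.4865 ⇒ V=14.4865 continue  boundary S*=-
step 0: (k=0,j=0): S=93.0900, (K−S)⁺=16.6400, hold=24.1267 ⇒ V=24.1267 continue  boundary S*=-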